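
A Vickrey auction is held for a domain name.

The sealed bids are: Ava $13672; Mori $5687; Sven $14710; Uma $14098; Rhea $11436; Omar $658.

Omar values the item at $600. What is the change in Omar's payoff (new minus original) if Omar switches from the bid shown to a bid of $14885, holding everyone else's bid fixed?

The highest bid among the other bidders is $14710; Omar's bid doesn't change that.
Original bid $658: Omar is not highest (top rival bid is $14710); payoff $0.
Alternative bid $14885: Omar is highest, pays the top rival bid $14710; payoff $600 − $14710 = −$14110.
Change in payoff = −$14110 − ($0) = −$14110.

−$14110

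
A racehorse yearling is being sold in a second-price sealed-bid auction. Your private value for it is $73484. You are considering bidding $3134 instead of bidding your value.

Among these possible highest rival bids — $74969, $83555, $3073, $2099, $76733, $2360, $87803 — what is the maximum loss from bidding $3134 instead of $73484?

$0

$74969: same outcome either way → loss $0.
$83555: same outcome either way → loss $0.
$3073: same outcome either way → loss $0.
$2099: same outcome either way → loss $0.
$76733: same outcome either way → loss $0.
$2360: same outcome either way → loss $0.
$87803: same outcome either way → loss $0.
Maximum loss: $0.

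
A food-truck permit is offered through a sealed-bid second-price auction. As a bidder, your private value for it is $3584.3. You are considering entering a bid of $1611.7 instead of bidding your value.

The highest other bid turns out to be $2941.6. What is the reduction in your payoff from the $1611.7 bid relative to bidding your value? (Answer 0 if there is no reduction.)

$642.7

Bidding your value $3584.3: you win (since $3584.3 > $2941.6) and pay $2941.6. Payoff $642.7.
Bidding $1611.7: you lose. Payoff $0.
The competing bid $2941.6 lies between your shaded bid and your value, so underbidding forfeits an item you could have won at a profitable price.
Loss from deviating = $642.7 − ($0) = $642.7.
In a second-price auction your bid sets only whether you win, not what you pay, so bidding your true value is weakly dominant.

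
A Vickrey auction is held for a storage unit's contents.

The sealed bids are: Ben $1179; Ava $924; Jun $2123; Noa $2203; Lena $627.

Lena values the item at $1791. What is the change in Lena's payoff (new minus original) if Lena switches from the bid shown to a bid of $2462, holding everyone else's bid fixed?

The highest bid among the other bidders is $2203; Lena's bid doesn't change that.
Original bid $627: Lena is not highest (top rival bid is $2203); payoff $0.
Alternative bid $2462: Lena is highest, pays the top rival bid $2203; payoff $1791 − $2203 = −$412.
Change in payoff = −$412 − ($0) = −$412.

−$412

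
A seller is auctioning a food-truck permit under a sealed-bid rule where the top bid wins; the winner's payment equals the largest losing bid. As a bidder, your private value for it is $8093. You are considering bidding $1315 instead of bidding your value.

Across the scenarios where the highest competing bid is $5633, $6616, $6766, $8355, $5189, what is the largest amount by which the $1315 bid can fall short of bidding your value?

$5633: truthful gives $2460, deviation gives $0 → loss $2460.
$6616: truthful gives $1477, deviation gives $0 → loss $1477.
$6766: truthful gives $1327, deviation gives $0 → loss $1327.
$8355: same outcome either way → loss $0.
$5189: truthful gives $2904, deviation gives $0 → loss $2904.
Maximum loss: $2904.

$2904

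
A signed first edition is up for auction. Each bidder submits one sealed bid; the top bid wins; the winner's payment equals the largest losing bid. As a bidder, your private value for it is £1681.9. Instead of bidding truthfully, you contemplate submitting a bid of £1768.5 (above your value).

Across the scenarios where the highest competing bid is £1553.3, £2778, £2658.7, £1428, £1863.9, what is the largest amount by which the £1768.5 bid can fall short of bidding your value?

£1553.3: same outcome either way → loss £0.
£2778: same outcome either way → loss £0.
£2658.7: same outcome either way → loss £0.
£1428: same outcome either way → loss £0.
£1863.9: same outcome either way → loss £0.
Maximum loss: £0.

£0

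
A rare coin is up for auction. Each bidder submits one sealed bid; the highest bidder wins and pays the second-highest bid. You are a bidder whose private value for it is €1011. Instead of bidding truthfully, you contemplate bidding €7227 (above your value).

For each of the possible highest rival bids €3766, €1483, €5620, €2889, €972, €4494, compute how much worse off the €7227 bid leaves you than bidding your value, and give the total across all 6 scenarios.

The deviation costs you only when the competing bid falls strictly between €1011 and €7227; elsewhere both bids give the same outcome.
€3766: truthful payoff €0, deviation payoff −€2755 → loss €2755.
€1483: truthful payoff €0, deviation payoff −€472 → loss €472.
€5620: truthful payoff €0, deviation payoff −€4609 → loss €4609.
€2889: truthful payoff €0, deviation payoff −€1878 → loss €1878.
€972: outcomes coincide → loss €0.
€4494: truthful payoff €0, deviation payoff −€3483 → loss €3483.
Total loss = €2755 + €472 + €4609 + €1878 + €3483 = €13197.

€13197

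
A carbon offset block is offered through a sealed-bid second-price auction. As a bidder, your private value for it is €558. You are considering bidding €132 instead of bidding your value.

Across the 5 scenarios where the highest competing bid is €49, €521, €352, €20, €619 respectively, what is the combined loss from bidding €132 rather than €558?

The deviation costs you only when the competing bid falls strictly between €132 and €558; elsewhere both bids give the same outcome.
€49: outcomes coincide → loss €0.
€521: truthful payoff €37, deviation payoff €0 → loss €37.
€352: truthful payoff €206, deviation payoff €0 → loss €206.
€20: outcomes coincide → loss €0.
€619: outcomes coincide → loss €0.
Total loss = €37 + €206 = €243.

€243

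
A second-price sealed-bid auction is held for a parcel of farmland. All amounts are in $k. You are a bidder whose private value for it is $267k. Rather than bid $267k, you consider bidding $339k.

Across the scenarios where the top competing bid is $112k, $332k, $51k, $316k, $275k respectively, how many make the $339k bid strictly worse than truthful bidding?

The deviation hurts exactly when the highest competing bid lies strictly between $267k and $339k — overbidding then wins at a price above your value.
$112k: below both → same outcome either way.
$332k: inside the interval → strictly worse (loss $65k).
$51k: below both → same outcome either way.
$316k: inside the interval → strictly worse (loss $49k).
$275k: inside the interval → strictly worse (loss $8k).
Count: 3.

3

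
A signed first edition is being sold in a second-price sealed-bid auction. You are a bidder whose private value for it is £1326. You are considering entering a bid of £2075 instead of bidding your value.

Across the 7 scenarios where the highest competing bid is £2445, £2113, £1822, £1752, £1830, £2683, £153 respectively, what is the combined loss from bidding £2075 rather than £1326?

The deviation costs you only when the competing bid falls strictly between £1326 and £2075; elsewhere both bids give the same outcome.
£2445: outcomes coincide → loss £0.
£2113: outcomes coincide → loss £0.
£1822: truthful payoff £0, deviation payoff −£496 → loss £496.
£1752: truthful payoff £0, deviation payoff −£426 → loss £426.
£1830: truthful payoff £0, deviation payoff −£504 → loss £504.
£2683: outcomes coincide → loss £0.
£153: outcomes coincide → loss £0.
Total loss = £496 + £426 + £504 = £1426.
Truthful bidding weakly dominates here: raising your bid can only win items priced above your value, and lowering it can only forfeit items priced below.

£1426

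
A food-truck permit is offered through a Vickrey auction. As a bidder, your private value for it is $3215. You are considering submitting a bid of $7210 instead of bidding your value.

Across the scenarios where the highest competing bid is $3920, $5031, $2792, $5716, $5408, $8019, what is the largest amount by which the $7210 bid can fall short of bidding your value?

$2501

$3920: truthful gives $0, deviation gives −$705 → loss $705.
$5031: truthful gives $0, deviation gives −$1816 → loss $1816.
$2792: same outcome either way → loss $0.
$5716: truthful gives $0, deviation gives −$2501 → loss $2501.
$5408: truthful gives $0, deviation gives −$2193 → loss $2193.
$8019: same outcome either way → loss $0.
Maximum loss: $2501.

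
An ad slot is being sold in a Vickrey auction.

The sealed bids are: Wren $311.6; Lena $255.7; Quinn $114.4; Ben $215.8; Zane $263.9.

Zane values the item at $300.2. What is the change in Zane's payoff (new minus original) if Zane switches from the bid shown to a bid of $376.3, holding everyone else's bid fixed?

−$11.4

The highest bid among the other bidders is $311.6; Zane's bid doesn't change that.
Original bid $263.9: Zane is not highest (top rival bid is $311.6); payoff $0.
Alternative bid $376.3: Zane is highest, pays the top rival bid $311.6; payoff $300.2 − $311.6 = −$11.4.
Change in payoff = −$11.4 − ($0) = −$11.4.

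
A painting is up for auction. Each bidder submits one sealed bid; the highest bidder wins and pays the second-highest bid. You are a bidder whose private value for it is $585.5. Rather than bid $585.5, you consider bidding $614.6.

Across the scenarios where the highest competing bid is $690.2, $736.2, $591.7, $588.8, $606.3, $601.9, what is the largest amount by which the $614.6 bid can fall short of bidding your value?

$690.2: same outcome either way → loss $0.
$736.2: same outcome either way → loss $0.
$591.7: truthful gives $0, deviation gives −$6.2 → loss $6.2.
$588.8: truthful gives $0, deviation gives −$3.3 → loss $3.3.
$606.3: truthful gives $0, deviation gives −$20.8 → loss $20.8.
$601.9: truthful gives $0, deviation gives −$16.4 → loss $16.4.
Maximum loss: $20.8.

$20.8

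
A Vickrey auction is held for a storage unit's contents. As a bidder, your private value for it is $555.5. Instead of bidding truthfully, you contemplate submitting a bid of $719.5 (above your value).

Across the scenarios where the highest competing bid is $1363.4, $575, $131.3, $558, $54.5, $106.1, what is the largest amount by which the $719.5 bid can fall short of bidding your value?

$19.5

$1363.4: same outcome either way → loss $0.
$575: truthful gives $0, deviation gives −$19.5 → loss $19.5.
$131.3: same outcome either way → loss $0.
$558: truthful gives $0, deviation gives −$2.5 → loss $2.5.
$54.5: same outcome either way → loss $0.
$106.1: same outcome either way → loss $0.
Maximum loss: $19.5.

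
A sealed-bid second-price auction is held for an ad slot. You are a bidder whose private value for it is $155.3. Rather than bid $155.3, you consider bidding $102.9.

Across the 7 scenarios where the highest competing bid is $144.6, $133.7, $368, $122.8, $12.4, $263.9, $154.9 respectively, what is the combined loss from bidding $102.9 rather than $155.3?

The deviation costs you only when the competing bid falls strictly between $102.9 and $155.3; elsewhere both bids give the same outcome.
$144.6: truthful payoff $10.7, deviation payoff $0 → loss $10.7.
$133.7: truthful payoff $21.6, deviation payoff $0 → loss $21.6.
$368: outcomes coincide → loss $0.
$122.8: truthful payoff $32.5, deviation payoff $0 → loss $32.5.
$12.4: outcomes coincide → loss $0.
$263.9: outcomes coincide → loss $0.
$154.9: truthful payoff $0.4, deviation payoff $0 → loss $0.4.
Total loss = $10.7 + $21.6 + $32.5 + $0.4 = $65.2.

$65.2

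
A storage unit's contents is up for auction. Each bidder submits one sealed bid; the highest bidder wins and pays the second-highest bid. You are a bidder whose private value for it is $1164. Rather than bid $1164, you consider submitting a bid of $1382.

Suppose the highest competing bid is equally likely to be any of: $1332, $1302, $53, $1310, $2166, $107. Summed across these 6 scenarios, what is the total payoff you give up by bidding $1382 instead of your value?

The deviation costs you only when the competing bid falls strictly between $1164 and $1382; elsewhere both bids give the same outcome.
$1332: truthful payoff $0, deviation payoff −$168 → loss $168.
$1302: truthful payoff $0, deviation payoff −$138 → loss $138.
$53: outcomes coincide → loss $0.
$1310: truthful payoff $0, deviation payoff −$146 → loss $146.
$2166: outcomes coincide → loss $0.
$107: outcomes coincide → loss $0.
Total loss = $168 + $138 + $146 = $452.

$452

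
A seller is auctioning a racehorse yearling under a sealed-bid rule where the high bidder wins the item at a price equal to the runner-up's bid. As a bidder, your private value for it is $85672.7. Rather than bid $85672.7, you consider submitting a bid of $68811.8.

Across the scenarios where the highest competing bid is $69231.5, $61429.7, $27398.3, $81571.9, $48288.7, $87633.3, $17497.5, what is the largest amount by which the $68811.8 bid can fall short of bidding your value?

$16441.2

$69231.5: truthful gives $16441.2, deviation gives $0 → loss $16441.2.
$61429.7: same outcome either way → loss $0.
$27398.3: same outcome either way → loss $0.
$81571.9: truthful gives $4100.8, deviation gives $0 → loss $4100.8.
$48288.7: same outcome either way → loss $0.
$87633.3: same outcome either way → loss $0.
$17497.5: same outcome either way → loss $0.
Maximum loss: $16441.2.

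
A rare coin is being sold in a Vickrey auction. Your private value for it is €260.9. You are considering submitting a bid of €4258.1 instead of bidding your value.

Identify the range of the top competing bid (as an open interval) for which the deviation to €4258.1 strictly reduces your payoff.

If the competing bid is below €260.9, both bids win at the same price — no difference.
If it is above €4258.1, both bids lose — no difference.
If it lies strictly between €260.9 and €4258.1, bidding your value loses (payoff 0) while bidding €4258.1 wins at a price above your value (payoff negative).
So the deviation strictly hurts on the open interval (€260.9, €4258.1).

(€260.9, €4258.1)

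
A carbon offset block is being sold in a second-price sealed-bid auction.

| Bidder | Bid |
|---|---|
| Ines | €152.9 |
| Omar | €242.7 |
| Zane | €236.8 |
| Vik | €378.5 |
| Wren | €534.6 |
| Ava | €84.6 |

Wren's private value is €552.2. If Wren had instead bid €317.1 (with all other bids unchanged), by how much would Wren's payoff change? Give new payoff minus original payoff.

The highest bid among the other bidders is €378.5; Wren's bid doesn't change that.
Original bid €534.6: Wren is highest, pays the top rival bid €378.5; payoff €552.2 − €378.5 = €173.7.
Alternative bid €317.1: Wren is not highest (top rival bid is €378.5); payoff €0.
Change in payoff = €0 − (€173.7) = −€173.7.

−€173.7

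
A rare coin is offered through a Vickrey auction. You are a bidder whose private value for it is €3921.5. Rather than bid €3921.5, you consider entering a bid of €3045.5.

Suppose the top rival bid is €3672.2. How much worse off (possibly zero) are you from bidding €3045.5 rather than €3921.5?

Bidding your value €3921.5: you win (since €3921.5 > €3672.2) and pay €3672.2. Payoff €249.3.
Bidding €3045.5: you lose. Payoff €0.
The competing bid €3672.2 lies between your shaded bid and your value, so underbidding forfeits an item you could have won at a profitable price.
Loss from deviating = €249.3 − (€0) = €249.3.

€249.3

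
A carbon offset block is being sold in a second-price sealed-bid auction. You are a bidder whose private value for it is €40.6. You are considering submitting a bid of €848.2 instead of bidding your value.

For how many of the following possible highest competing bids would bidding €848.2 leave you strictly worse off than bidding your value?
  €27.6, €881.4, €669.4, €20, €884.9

The deviation hurts exactly when the highest competing bid lies strictly between €40.6 and €848.2 — overbidding then wins at a price above your value.
€27.6: below both → same outcome either way.
€881.4: above both → same outcome either way.
€669.4: inside the interval → strictly worse (loss €628.8).
€20: below both → same outcome either way.
€884.9: above both → same outcome either way.
Count: 1.

1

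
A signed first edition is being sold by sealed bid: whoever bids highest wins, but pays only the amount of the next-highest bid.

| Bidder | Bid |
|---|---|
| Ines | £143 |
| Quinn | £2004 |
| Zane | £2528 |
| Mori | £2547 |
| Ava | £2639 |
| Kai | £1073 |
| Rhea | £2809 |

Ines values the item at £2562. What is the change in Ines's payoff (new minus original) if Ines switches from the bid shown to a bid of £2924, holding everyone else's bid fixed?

The highest bid among the other bidders is £2809; Ines's bid doesn't change that.
Original bid £143: Ines is not highest (top rival bid is £2809); payoff £0.
Alternative bid £2924: Ines is highest, pays the top rival bid £2809; payoff £2562 − £2809 = −£247.
Change in payoff = −£247 − (£0) = −£247.

−£247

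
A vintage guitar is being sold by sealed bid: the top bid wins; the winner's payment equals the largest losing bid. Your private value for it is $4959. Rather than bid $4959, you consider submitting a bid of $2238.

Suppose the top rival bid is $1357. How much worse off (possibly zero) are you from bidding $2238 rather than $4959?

$0

Bidding your value $4959: you win (since $4959 > $1357) and pay $1357. Payoff $3602.
Bidding $2238: you win and pay $1357. Payoff $4959 − $1357 = $3602.
Difference = $3602 − $3602 = $0; both bids lead to the same outcome because the competing bid is below both your value and your alternative bid.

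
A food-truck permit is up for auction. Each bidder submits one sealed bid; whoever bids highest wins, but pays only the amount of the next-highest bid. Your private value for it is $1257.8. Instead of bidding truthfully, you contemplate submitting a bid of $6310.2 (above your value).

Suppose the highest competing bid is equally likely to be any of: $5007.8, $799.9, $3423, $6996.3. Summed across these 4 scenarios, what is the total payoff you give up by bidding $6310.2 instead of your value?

$5915.2

The deviation costs you only when the competing bid falls strictly between $1257.8 and $6310.2; elsewhere both bids give the same outcome.
$5007.8: truthful payoff $0, deviation payoff −$3750 → loss $3750.
$799.9: outcomes coincide → loss $0.
$3423: truthful payoff $0, deviation payoff −$2165.2 → loss $2165.2.
$6996.3: outcomes coincide → loss $0.
Total loss = $3750 + $2165.2 = $5915.2.
In a second-price auction your bid sets only whether you win, not what you pay, so bidding your true value is weakly dominant.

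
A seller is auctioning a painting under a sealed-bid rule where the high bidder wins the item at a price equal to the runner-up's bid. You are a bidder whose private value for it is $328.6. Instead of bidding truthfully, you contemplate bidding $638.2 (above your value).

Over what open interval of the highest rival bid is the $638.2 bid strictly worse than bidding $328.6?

($328.6, $638.2)

If the competing bid is below $328.6, both bids win at the same price — no difference.
If it is above $638.2, both bids lose — no difference.
If it lies strictly between $328.6 and $638.2, bidding your value loses (payoff 0) while bidding $638.2 wins at a price above your value (payoff negative).
So the deviation strictly hurts on the open interval ($328.6, $638.2).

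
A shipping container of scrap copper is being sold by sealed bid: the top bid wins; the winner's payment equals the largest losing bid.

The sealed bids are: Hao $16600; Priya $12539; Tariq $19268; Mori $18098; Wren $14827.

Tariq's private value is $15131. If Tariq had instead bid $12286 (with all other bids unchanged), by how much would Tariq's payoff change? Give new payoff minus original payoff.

The highest bid among the other bidders is $18098; Tariq's bid doesn't change that.
Original bid $19268: Tariq is highest, pays the top rival bid $18098; payoff $15131 − $18098 = −$2967.
Alternative bid $12286: Tariq is not highest (top rival bid is $18098); payoff $0.
Change in payoff = $0 − (−$2967) = $2967.

$2967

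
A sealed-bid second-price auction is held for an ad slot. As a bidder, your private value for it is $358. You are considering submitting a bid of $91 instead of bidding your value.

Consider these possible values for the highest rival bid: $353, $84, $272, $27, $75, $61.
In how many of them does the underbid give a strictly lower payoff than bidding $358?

The deviation hurts exactly when the highest competing bid lies strictly between $91 and $358 — underbidding then forfeits a profitable win.
$353: inside the interval → strictly worse (loss $5).
$84: below both → same outcome either way.
$272: inside the interval → strictly worse (loss $86).
$27: below both → same outcome either way.
$75: below both → same outcome either way.
$61: below both → same outcome either way.
Count: 2.

2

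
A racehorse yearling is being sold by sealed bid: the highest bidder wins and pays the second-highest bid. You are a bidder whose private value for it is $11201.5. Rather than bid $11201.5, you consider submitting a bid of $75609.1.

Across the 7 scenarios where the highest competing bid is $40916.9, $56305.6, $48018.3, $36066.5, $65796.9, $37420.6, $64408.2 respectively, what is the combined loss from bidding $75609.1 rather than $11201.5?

The deviation costs you only when the competing bid falls strictly between $11201.5 and $75609.1; elsewhere both bids give the same outcome.
$40916.9: truthful payoff $0, deviation payoff −$29715.4 → loss $29715.4.
$56305.6: truthful payoff $0, deviation payoff −$45104.1 → loss $45104.1.
$48018.3: truthful payoff $0, deviation payoff −$36816.8 → loss $36816.8.
$36066.5: truthful payoff $0, deviation payoff −$24865 → loss $24865.
$65796.9: truthful payoff $0, deviation payoff −$54595.4 → loss $54595.4.
$37420.6: truthful payoff $0, deviation payoff −$26219.1 → loss $26219.1.
$64408.2: truthful payoff $0, deviation payoff −$53206.7 → loss $53206.7.
Total loss = $29715.4 + $45104.1 + $36816.8 + $24865 + $54595.4 + $26219.1 + $53206.7 = $270522.5.

$270522.5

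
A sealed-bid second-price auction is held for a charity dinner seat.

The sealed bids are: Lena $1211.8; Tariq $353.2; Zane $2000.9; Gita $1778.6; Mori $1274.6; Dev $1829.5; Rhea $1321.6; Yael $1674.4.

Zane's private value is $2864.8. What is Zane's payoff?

$1035.3

Highest bid: Zane at $2000.9, so Zane wins.
Second-highest bid: Dev at $1829.5 — that is the price the winner pays.
Zane's payoff = value − price = $2864.8 − $1829.5 = $1035.3.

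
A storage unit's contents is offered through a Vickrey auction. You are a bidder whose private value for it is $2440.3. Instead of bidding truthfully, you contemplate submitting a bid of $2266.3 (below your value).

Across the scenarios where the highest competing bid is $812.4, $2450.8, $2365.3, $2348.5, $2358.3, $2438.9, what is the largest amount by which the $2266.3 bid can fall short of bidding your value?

$812.4: same outcome either way → loss $0.
$2450.8: same outcome either way → loss $0.
$2365.3: truthful gives $75, deviation gives $0 → loss $75.
$2348.5: truthful gives $91.8, deviation gives $0 → loss $91.8.
$2358.3: truthful gives $82, deviation gives $0 → loss $82.
$2438.9: truthful gives $1.4, deviation gives $0 → loss $1.4.
Maximum loss: $91.8.

$91.8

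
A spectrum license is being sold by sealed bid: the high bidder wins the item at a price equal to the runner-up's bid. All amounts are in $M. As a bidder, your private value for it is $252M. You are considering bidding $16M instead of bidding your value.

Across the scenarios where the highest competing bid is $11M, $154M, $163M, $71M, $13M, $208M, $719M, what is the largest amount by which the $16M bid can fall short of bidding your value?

$181M

$11M: same outcome either way → loss $0M.
$154M: truthful gives $98M, deviation gives $0M → loss $98M.
$163M: truthful gives $89M, deviation gives $0M → loss $89M.
$71M: truthful gives $181M, deviation gives $0M → loss $181M.
$13M: same outcome either way → loss $0M.
$208M: truthful gives $44M, deviation gives $0M → loss $44M.
$719M: same outcome either way → loss $0M.
Maximum loss: $181M.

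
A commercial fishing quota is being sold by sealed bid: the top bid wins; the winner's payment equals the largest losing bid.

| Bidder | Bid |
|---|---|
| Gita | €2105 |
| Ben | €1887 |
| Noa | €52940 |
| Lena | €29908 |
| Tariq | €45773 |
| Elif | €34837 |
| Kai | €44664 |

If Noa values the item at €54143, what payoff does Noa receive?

Highest bid: Noa at €52940, so Noa wins.
Second-highest bid: Tariq at €45773 — that is the price the winner pays.
Noa's payoff = value − price = €54143 − €45773 = €8370.

€8370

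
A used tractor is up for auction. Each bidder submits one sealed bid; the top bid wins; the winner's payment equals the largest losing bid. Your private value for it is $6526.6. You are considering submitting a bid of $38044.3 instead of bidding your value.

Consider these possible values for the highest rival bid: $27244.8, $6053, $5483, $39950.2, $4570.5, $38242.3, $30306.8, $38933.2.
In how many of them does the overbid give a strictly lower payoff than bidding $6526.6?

2

The deviation hurts exactly when the highest competing bid lies strictly between $6526.6 and $38044.3 — overbidding then wins at a price above your value.
$27244.8: inside the interval → strictly worse (loss $20718.2).
$6053: below both → same outcome either way.
$5483: below both → same outcome either way.
$39950.2: above both → same outcome either way.
$4570.5: below both → same outcome either way.
$38242.3: above both → same outcome either way.
$30306.8: inside the interval → strictly worse (loss $23780.2).
$38933.2: above both → same outcome either way.
Count: 2.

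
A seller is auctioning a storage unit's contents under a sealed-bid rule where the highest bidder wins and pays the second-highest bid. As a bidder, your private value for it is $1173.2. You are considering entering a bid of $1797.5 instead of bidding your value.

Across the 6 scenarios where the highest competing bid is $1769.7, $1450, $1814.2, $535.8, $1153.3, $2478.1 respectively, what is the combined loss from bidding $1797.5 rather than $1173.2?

The deviation costs you only when the competing bid falls strictly between $1173.2 and $1797.5; elsewhere both bids give the same outcome.
$1769.7: truthful payoff $0, deviation payoff −$596.5 → loss $596.5.
$1450: truthful payoff $0, deviation payoff −$276.8 → loss $276.8.
$1814.2: outcomes coincide → loss $0.
$535.8: outcomes coincide → loss $0.
$1153.3: outcomes coincide → loss $0.
$2478.1: outcomes coincide → loss $0.
Total loss = $596.5 + $276.8 = $873.3.

$873.3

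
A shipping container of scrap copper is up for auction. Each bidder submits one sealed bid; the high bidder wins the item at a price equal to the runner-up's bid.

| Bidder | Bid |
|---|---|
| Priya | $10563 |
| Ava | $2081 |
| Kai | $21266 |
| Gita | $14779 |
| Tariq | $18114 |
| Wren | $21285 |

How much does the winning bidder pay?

$21266

Highest bid: Wren at $21285, so Wren wins.
Second-highest bid: Kai at $21266 — that is the price the winner pays.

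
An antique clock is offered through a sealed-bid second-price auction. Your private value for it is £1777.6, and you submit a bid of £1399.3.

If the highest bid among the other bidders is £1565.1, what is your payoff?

£0

Your bid £1399.3 is below the highest competing bid £1565.1, so you lose.
A losing bidder pays nothing and receives nothing: payoff = £0.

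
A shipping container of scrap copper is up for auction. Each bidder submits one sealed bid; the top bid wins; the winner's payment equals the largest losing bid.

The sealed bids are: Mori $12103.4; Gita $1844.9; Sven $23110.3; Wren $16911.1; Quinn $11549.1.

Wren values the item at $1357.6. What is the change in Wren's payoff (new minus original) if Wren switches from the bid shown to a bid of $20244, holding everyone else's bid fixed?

$0

The highest bid among the other bidders is $23110.3; Wren's bid doesn't change that.
Original bid $16911.1: Wren is not highest (top rival bid is $23110.3); payoff $0.
Alternative bid $20244: Wren is not highest (top rival bid is $23110.3); payoff $0.
Change in payoff = $0 − ($0) = $0.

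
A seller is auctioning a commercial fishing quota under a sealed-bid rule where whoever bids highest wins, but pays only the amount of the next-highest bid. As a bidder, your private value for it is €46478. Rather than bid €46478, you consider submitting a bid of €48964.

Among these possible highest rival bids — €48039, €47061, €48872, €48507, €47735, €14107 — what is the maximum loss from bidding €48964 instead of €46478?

€2394

€48039: truthful gives €0, deviation gives −€1561 → loss €1561.
€47061: truthful gives €0, deviation gives −€583 → loss €583.
€48872: truthful gives €0, deviation gives −€2394 → loss €2394.
€48507: truthful gives €0, deviation gives −€2029 → loss €2029.
€47735: truthful gives €0, deviation gives −€1257 → loss €1257.
€14107: same outcome either way → loss €0.
Maximum loss: €2394.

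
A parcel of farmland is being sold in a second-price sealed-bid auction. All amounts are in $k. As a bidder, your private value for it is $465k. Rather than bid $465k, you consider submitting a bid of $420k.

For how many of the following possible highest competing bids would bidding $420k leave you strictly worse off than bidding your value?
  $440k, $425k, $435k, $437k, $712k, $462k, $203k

5

The deviation hurts exactly when the highest competing bid lies strictly between $420k and $465k — underbidding then forfeits a profitable win.
$440k: inside the interval → strictly worse (loss $25k).
$425k: inside the interval → strictly worse (loss $40k).
$435k: inside the interval → strictly worse (loss $30k).
$437k: inside the interval → strictly worse (loss $28k).
$712k: above both → same outcome either way.
$462k: inside the interval → strictly worse (loss $3k).
$203k: below both → same outcome either way.
Count: 5.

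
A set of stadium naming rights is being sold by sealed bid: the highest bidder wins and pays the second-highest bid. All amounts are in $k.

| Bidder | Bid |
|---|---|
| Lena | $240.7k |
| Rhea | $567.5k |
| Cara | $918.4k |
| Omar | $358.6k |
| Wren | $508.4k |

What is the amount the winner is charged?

Highest bid: Cara at $918.4k, so Cara wins.
Second-highest bid: Rhea at $567.5k — that is the price the winner pays.

$567.5k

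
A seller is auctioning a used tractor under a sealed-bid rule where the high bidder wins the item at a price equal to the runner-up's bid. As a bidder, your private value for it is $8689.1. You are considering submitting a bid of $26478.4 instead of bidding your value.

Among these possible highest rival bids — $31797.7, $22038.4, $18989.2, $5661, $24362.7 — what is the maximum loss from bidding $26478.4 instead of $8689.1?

$15673.6

$31797.7: same outcome either way → loss $0.
$22038.4: truthful gives $0, deviation gives −$13349.3 → loss $13349.3.
$18989.2: truthful gives $0, deviation gives −$10300.1 → loss $10300.1.
$5661: same outcome either way → loss $0.
$24362.7: truthful gives $0, deviation gives −$15673.6 → loss $15673.6.
Maximum loss: $15673.6.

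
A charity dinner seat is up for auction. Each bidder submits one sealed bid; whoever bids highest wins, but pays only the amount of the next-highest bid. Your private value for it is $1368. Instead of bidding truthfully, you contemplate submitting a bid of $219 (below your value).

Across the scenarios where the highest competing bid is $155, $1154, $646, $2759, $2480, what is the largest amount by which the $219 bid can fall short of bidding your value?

$722

$155: same outcome either way → loss $0.
$1154: truthful gives $214, deviation gives $0 → loss $214.
$646: truthful gives $722, deviation gives $0 → loss $722.
$2759: same outcome either way → loss $0.
$2480: same outcome either way → loss $0.
Maximum loss: $722.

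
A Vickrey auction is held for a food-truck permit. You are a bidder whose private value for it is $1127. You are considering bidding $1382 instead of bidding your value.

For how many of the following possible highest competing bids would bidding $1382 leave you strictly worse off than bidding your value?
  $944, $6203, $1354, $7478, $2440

1

The deviation hurts exactly when the highest competing bid lies strictly between $1127 and $1382 — overbidding then wins at a price above your value.
$944: below both → same outcome either way.
$6203: above both → same outcome either way.
$1354: inside the interval → strictly worse (loss $227).
$7478: above both → same outcome either way.
$2440: above both → same outcome either way.
Count: 1.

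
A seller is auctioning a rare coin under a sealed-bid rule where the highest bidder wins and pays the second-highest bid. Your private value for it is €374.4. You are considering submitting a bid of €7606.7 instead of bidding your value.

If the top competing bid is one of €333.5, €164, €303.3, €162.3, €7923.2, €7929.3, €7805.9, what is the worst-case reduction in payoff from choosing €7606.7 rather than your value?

€0

€333.5: same outcome either way → loss €0.
€164: same outcome either way → loss €0.
€303.3: same outcome either way → loss €0.
€162.3: same outcome either way → loss €0.
€7923.2: same outcome either way → loss €0.
€7929.3: same outcome either way → loss €0.
€7805.9: same outcome either way → loss €0.
Maximum loss: €0.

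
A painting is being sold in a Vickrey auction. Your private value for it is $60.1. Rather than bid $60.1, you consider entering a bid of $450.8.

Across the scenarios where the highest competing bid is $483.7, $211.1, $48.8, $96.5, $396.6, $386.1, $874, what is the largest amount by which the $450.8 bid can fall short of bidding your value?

$336.5

$483.7: same outcome either way → loss $0.
$211.1: truthful gives $0, deviation gives −$151 → loss $151.
$48.8: same outcome either way → loss $0.
$96.5: truthful gives $0, deviation gives −$36.4 → loss $36.4.
$396.6: truthful gives $0, deviation gives −$336.5 → loss $336.5.
$386.1: truthful gives $0, deviation gives −$326 → loss $326.
$874: same outcome either way → loss $0.
Maximum loss: $336.5.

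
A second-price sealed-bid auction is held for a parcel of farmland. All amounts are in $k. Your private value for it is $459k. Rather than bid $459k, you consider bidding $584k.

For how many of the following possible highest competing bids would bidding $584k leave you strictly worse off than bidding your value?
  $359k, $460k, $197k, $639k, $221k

1

The deviation hurts exactly when the highest competing bid lies strictly between $459k and $584k — overbidding then wins at a price above your value.
$359k: below both → same outcome either way.
$460k: inside the interval → strictly worse (loss $1k).
$197k: below both → same outcome either way.
$639k: above both → same outcome either way.
$221k: below both → same outcome either way.
Count: 1.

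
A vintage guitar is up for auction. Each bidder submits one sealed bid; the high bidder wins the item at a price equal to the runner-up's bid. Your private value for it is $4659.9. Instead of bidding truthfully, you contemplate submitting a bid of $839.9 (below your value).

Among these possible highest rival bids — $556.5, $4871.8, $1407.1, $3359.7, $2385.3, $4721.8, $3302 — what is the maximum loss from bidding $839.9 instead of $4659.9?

$556.5: same outcome either way → loss $0.
$4871.8: same outcome either way → loss $0.
$1407.1: truthful gives $3252.8, deviation gives $0 → loss $3252.8.
$3359.7: truthful gives $1300.2, deviation gives $0 → loss $1300.2.
$2385.3: truthful gives $2274.6, deviation gives $0 → loss $2274.6.
$4721.8: same outcome either way → loss $0.
$3302: truthful gives $1357.9, deviation gives $0 → loss $1357.9.
Maximum loss: $3252.8.

$3252.8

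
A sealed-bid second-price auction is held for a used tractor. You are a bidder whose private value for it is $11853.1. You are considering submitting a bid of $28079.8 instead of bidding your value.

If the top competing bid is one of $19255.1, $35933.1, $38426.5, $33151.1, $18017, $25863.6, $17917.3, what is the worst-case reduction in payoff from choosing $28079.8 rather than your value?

$14010.5

$19255.1: truthful gives $0, deviation gives −$7402 → loss $7402.
$35933.1: same outcome either way → loss $0.
$38426.5: same outcome either way → loss $0.
$33151.1: same outcome either way → loss $0.
$18017: truthful gives $0, deviation gives −$6163.9 → loss $6163.9.
$25863.6: truthful gives $0, deviation gives −$14010.5 → loss $14010.5.
$17917.3: truthful gives $0, deviation gives −$6064.2 → loss $6064.2.
Maximum loss: $14010.5.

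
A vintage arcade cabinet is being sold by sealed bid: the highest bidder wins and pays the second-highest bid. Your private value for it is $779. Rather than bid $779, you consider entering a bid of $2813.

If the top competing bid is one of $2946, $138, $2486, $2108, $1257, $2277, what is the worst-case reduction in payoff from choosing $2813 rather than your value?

$1707

$2946: same outcome either way → loss $0.
$138: same outcome either way → loss $0.
$2486: truthful gives $0, deviation gives −$1707 → loss $1707.
$2108: truthful gives $0, deviation gives −$1329 → loss $1329.
$1257: truthful gives $0, deviation gives −$478 → loss $478.
$2277: truthful gives $0, deviation gives −$1498 → loss $1498.
Maximum loss: $1707.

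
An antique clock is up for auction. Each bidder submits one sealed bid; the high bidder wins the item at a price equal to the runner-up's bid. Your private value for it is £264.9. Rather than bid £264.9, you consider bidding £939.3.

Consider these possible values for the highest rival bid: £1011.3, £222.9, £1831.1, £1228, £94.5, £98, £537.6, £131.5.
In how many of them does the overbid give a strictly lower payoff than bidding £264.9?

1

The deviation hurts exactly when the highest competing bid lies strictly between £264.9 and £939.3 — overbidding then wins at a price above your value.
£1011.3: above both → same outcome either way.
£222.9: below both → same outcome either way.
£1831.1: above both → same outcome either way.
£1228: above both → same outcome either way.
£94.5: below both → same outcome either way.
£98: below both → same outcome either way.
£537.6: inside the interval → strictly worse (loss £272.7).
£131.5: below both → same outcome either way.
Count: 1.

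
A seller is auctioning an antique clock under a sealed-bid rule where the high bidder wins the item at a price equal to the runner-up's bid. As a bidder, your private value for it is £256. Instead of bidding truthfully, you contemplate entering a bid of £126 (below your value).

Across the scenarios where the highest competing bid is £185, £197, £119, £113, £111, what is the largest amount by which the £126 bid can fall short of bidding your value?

£71

£185: truthful gives £71, deviation gives £0 → loss £71.
£197: truthful gives £59, deviation gives £0 → loss £59.
£119: same outcome either way → loss £0.
£113: same outcome either way → loss £0.
£111: same outcome either way → loss £0.
Maximum loss: £71.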